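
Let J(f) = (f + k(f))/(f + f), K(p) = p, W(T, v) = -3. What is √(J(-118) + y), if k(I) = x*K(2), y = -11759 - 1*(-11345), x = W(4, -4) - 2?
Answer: I*√1439246/59 ≈ 20.334*I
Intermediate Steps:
x = -5 (x = -3 - 2 = -5)
y = -414 (y = -11759 + 11345 = -414)
k(I) = -10 (k(I) = -5*2 = -10)
J(f) = (-10 + f)/(2*f) (J(f) = (f - 10)/(f + f) = (-10 + f)/((2*f)) = (-10 + f)*(1/(2*f)) = (-10 + f)/(2*f))
√(J(-118) + y) = √((½)*(-10 - 118)/(-118) - 414) = √((½)*(-1/118)*(-128) - 414) = √(32/59 - 414) = √(-24394/59) = I*√1439246/59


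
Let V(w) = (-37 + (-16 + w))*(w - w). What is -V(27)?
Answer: 0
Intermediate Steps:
V(w) = 0 (V(w) = (-53 + w)*0 = 0)
-V(27) = -1*0 = 0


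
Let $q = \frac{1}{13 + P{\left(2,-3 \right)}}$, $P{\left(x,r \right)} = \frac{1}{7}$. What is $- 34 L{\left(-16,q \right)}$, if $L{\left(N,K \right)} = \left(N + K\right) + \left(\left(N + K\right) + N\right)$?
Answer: $\frac{37417}{23} \approx 1626.8$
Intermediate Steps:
$P{\left(x,r \right)} = \frac{1}{7}$
$q = \frac{7}{92}$ ($q = \frac{1}{13 + \frac{1}{7}} = \frac{1}{\frac{92}{7}} = \frac{7}{92} \approx 0.076087$)
$L{\left(N,K \right)} = 2 K + 3 N$ ($L{\left(N,K \right)} = \left(K + N\right) + \left(\left(K + N\right) + N\right) = \left(K + N\right) + \left(K + 2 N\right) = 2 K + 3 N$)
$- 34 L{\left(-16,q \right)} = - 34 \left(2 \cdot \frac{7}{92} + 3 \left(-16\right)\right) = - 34 \left(\frac{7}{46} - 48\right) = \left(-34\right) \left(- \frac{2201}{46}\right) = \frac{37417}{23}$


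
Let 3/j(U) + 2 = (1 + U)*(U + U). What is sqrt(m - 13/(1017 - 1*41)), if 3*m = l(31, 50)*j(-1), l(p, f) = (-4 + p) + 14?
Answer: I*sqrt(1221281)/244 ≈ 4.5292*I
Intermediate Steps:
j(U) = 3/(-2 + 2*U*(1 + U)) (j(U) = 3/(-2 + (1 + U)*(U + U)) = 3/(-2 + (1 + U)*(2*U)) = 3/(-2 + 2*U*(1 + U)))
l(p, f) = 10 + p
m = -41/2 (m = ((10 + 31)*(3/(2*(-1 - 1 + (-1)**2))))/3 = (41*(3/(2*(-1 - 1 + 1))))/3 = (41*((3/2)/(-1)))/3 = (41*((3/2)*(-1)))/3 = (41*(-3/2))/3 = (1/3)*(-123/2) = -41/2 ≈ -20.500)
sqrt(m - 13/(1017 - 1*41)) = sqrt(-41/2 - 13/(1017 - 1*41)) = sqrt(-41/2 - 13/(1017 - 41)) = sqrt(-41/2 - 13/976) = sqrt(-20021/976) = I*sqrt(1221281)/244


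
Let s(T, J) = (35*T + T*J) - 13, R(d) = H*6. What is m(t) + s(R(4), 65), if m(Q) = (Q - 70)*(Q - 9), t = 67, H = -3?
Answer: -1987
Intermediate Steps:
m(Q) = (-70 + Q)*(-9 + Q)
R(d) = -18 (R(d) = -3*6 = -18)
s(T, J) = -13 + 35*T + J*T (s(T, J) = (35*T + J*T) - 13 = -13 + 35*T + J*T)
m(t) + s(R(4), 65) = (630 + 67² - 79*67) + (-13 + 35*(-18) + 65*(-18)) = (630 + 4489 - 5293) + (-13 - 630 - 1170) = -174 - 1813 = -1987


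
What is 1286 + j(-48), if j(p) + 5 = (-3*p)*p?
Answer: -5631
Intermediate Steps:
j(p) = -5 - 3*p² (j(p) = -5 + (-3*p)*p = -5 - 3*p²)
1286 + j(-48) = 1286 + (-5 - 3*(-48)²) = 1286 + (-5 - 3*2304) = 1286 + (-5 - 6912) = 1286 - 6917 = -5631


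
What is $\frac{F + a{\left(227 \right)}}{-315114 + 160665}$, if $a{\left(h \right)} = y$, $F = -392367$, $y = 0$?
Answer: $\frac{130789}{51483} \approx 2.5404$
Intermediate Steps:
$a{\left(h \right)} = 0$
$\frac{F + a{\left(227 \right)}}{-315114 + 160665} = \frac{-392367 + 0}{-315114 + 160665} = - \frac{392367}{-154449} = \left(-392367\right) \left(- \frac{1}{154449}\right) = \frac{130789}{51483}$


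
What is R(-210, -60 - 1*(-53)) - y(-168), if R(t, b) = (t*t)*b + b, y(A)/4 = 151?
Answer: -309311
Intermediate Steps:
y(A) = 604 (y(A) = 4*151 = 604)
R(t, b) = b + b*t² (R(t, b) = t²*b + b = b*t² + b = b + b*t²)
R(-210, -60 - 1*(-53)) - y(-168) = (-60 - 1*(-53))*(1 + (-210)²) - 1*604 = (-60 + 53)*(1 + 44100) - 604 = -7*44101 - 604 = -308707 - 604 = -309311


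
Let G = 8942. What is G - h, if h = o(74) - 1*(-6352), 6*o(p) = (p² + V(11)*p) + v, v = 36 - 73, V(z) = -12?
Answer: 3663/2 ≈ 1831.5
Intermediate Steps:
v = -37
o(p) = -37/6 - 2*p + p²/6 (o(p) = ((p² - 12*p) - 37)/6 = (-37 + p² - 12*p)/6 = -37/6 - 2*p + p²/6)
h = 14221/2 (h = (-37/6 - 2*74 + (⅙)*74²) - 1*(-6352) = (-37/6 - 148 + (⅙)*5476) + 6352 = (-37/6 - 148 + 2738/3) + 6352 = 1517/2 + 6352 = 14221/2 ≈ 7110.5)
G - h = 8942 - 1*14221/2 = 8942 - 14221/2 = 3663/2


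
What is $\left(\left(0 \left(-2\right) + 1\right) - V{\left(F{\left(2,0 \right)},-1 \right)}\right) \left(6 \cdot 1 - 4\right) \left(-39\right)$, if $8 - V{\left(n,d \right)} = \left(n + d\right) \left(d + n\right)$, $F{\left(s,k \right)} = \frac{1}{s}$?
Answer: $\frac{1053}{2} \approx 526.5$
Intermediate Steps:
$V{\left(n,d \right)} = 8 - \left(d + n\right)^{2}$ ($V{\left(n,d \right)} = 8 - \left(n + d\right) \left(d + n\right) = 8 - \left(d + n\right) \left(d + n\right) = 8 - \left(d + n\right)^{2}$)
$\left(\left(0 \left(-2\right) + 1\right) - V{\left(F{\left(2,0 \right)},-1 \right)}\right) \left(6 \cdot 1 - 4\right) \left(-39\right) = \left(\left(0 \left(-2\right) + 1\right) - \left(8 - \left(-1 + \frac{1}{2}\right)^{2}\right)\right) \left(6 \cdot 1 - 4\right) \left(-39\right) = \left(\left(0 + 1\right) - \left(8 - \left(-1 + \frac{1}{2}\right)^{2}\right)\right) \left(6 - 4\right) \left(-39\right) = \left(1 - \left(8 - \left(- \frac{1}{2}\right)^{2}\right)\right) 2 \left(-39\right) = \left(1 - \left(8 - \frac{1}{4}\right)\right) 2 \left(-39\right) = \left(1 - \frac{31}{4}\right) 2 \left(-39\right) = \left(- \frac{27}{4}\right) 2 \left(-39\right) = \left(- \frac{27}{2}\right) \left(-39\right) = \frac{1053}{2}$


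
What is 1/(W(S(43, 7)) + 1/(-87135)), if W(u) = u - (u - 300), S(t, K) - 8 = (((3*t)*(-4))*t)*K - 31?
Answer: 87135/26140499 ≈ 0.0033333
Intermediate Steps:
S(t, K) = -23 - 12*K*t² (S(t, K) = 8 + ((((3*t)*(-4))*t)*K - 31) = 8 + (((-12*t)*t)*K - 31) = 8 + ((-12*t²)*K - 31) = 8 + (-12*K*t² - 31) = 8 + (-31 - 12*K*t²) = -23 - 12*K*t²)
W(u) = 300 (W(u) = u - (-300 + u) = u + (300 - u) = 300)
1/(W(S(43, 7)) + 1/(-87135)) = 1/(300 + 1/(-87135)) = 1/(300 - 1/87135) = 1/(26140499/87135) = 87135/26140499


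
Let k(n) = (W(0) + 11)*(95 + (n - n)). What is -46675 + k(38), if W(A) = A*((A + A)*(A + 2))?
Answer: -45630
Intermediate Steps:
W(A) = 2*A**2*(2 + A) (W(A) = A*((2*A)*(2 + A)) = A*(2*A*(2 + A)) = 2*A**2*(2 + A))
k(n) = 1045 (k(n) = (2*0**2*(2 + 0) + 11)*(95 + (n - n)) = (2*0*2 + 11)*(95 + 0) = (0 + 11)*95 = 11*95 = 1045)
-46675 + k(38) = -46675 + 1045 = -45630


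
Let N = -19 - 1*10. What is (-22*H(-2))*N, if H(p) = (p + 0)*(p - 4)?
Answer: 7656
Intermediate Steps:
N = -29 (N = -19 - 10 = -29)
H(p) = p*(-4 + p)
(-22*H(-2))*N = -(-44)*(-4 - 2)*(-29) = -(-44)*(-6)*(-29) = -22*12*(-29) = -264*(-29) = 7656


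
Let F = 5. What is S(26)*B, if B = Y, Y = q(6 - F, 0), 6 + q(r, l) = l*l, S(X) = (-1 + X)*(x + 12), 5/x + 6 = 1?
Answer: -1650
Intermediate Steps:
x = -1 (x = 5/(-6 + 1) = 5/(-5) = 5*(-⅕) = -1)
S(X) = -11 + 11*X (S(X) = (-1 + X)*(-1 + 12) = (-1 + X)*11 = -11 + 11*X)
q(r, l) = -6 + l² (q(r, l) = -6 + l*l = -6 + l²)
Y = -6 (Y = -6 + 0² = -6 + 0 = -6)
B = -6
S(26)*B = (-11 + 11*26)*(-6) = (-11 + 286)*(-6) = 275*(-6) = -1650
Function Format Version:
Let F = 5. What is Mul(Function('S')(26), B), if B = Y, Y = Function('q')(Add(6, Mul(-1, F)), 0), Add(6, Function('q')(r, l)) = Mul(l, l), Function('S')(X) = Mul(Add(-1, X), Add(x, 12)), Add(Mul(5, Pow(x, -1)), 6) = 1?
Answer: -1650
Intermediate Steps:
x = -1 (x = Mul(5, Pow(Add(-6, 1), -1)) = Mul(5, Pow(-5, -1)) = Mul(5, Rational(-1, 5)) = -1)
Function('S')(X) = Add(-11, Mul(11, X)) (Function('S')(X) = Mul(Add(-1, X), Add(-1, 12)) = Mul(Add(-1, X), 11) = Add(-11, Mul(11, X)))
Function('q')(r, l) = Add(-6, Pow(l, 2)) (Function('q')(r, l) = Add(-6, Mul(l, l)) = Add(-6, Pow(l, 2)))
Y = -6 (Y = Add(-6, Pow(0, 2)) = Add(-6, 0) = -6)
B = -6
Mul(Function('S')(26), B) = Mul(Add(-11, Mul(11, 26)), -6) = Mul(Add(-11, 286), -6) = Mul(275, -6) = -1650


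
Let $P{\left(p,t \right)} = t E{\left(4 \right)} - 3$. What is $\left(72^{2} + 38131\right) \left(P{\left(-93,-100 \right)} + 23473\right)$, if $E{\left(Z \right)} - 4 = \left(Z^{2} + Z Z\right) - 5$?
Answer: $882326550$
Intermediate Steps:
$E{\left(Z \right)} = -1 + 2 Z^{2}$ ($E{\left(Z \right)} = 4 - \left(5 - Z^{2} - Z Z\right) = 4 + \left(\left(Z^{2} + Z^{2}\right) - 5\right) = 4 + \left(2 Z^{2} - 5\right) = 4 + \left(-5 + 2 Z^{2}\right) = -1 + 2 Z^{2}$)
$P{\left(p,t \right)} = -3 + 31 t$ ($P{\left(p,t \right)} = t \left(-1 + 2 \cdot 4^{2}\right) - 3 = t \left(-1 + 2 \cdot 16\right) - 3 = t \left(-1 + 32\right) - 3 = t 31 - 3 = 31 t - 3 = -3 + 31 t$)
$\left(72^{2} + 38131\right) \left(P{\left(-93,-100 \right)} + 23473\right) = \left(72^{2} + 38131\right) \left(\left(-3 + 31 \left(-100\right)\right) + 23473\right) = \left(5184 + 38131\right) \left(\left(-3 - 3100\right) + 23473\right) = 43315 \left(-3103 + 23473\right) = 43315 \cdot 20370 = 882326550$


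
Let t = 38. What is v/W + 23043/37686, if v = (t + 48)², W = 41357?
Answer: 410571669/519526634 ≈ 0.79028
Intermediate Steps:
v = 7396 (v = (38 + 48)² = 86² = 7396)
v/W + 23043/37686 = 7396/41357 + 23043/37686 = 7396*(1/41357) + 23043*(1/37686) = 7396/41357 + 7681/12562 = 410571669/519526634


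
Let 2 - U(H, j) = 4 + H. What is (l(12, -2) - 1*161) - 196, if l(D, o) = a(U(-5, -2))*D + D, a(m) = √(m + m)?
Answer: -345 + 12*√6 ≈ -315.61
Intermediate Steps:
U(H, j) = -2 - H (U(H, j) = 2 - (4 + H) = 2 + (-4 - H) = -2 - H)
a(m) = √2*√m (a(m) = √(2*m) = √2*√m)
l(D, o) = D + D*√6 (l(D, o) = (√2*√(-2 - 1*(-5)))*D + D = (√2*√(-2 + 5))*D + D = (√2*√3)*D + D = √6*D + D = D*√6 + D = D + D*√6)
(l(12, -2) - 1*161) - 196 = (12*(1 + √6) - 1*161) - 196 = ((12 + 12*√6) - 161) - 196 = (-149 + 12*√6) - 196 = -345 + 12*√6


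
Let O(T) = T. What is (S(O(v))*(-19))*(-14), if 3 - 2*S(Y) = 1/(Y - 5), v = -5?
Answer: 4123/10 ≈ 412.30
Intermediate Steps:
S(Y) = 3/2 - 1/(2*(-5 + Y)) (S(Y) = 3/2 - 1/(2*(Y - 5)) = 3/2 - 1/(2*(-5 + Y)))
(S(O(v))*(-19))*(-14) = (((-16 + 3*(-5))/(2*(-5 - 5)))*(-19))*(-14) = (((½)*(-16 - 15)/(-10))*(-19))*(-14) = (((½)*(-⅒)*(-31))*(-19))*(-14) = ((31/20)*(-19))*(-14) = -589/20*(-14) = 4123/10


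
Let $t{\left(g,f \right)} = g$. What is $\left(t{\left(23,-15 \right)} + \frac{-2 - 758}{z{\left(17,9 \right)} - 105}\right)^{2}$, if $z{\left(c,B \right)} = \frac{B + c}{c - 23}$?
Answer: $\frac{1507984}{1681} \approx 897.08$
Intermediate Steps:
$z{\left(c,B \right)} = \frac{B + c}{-23 + c}$
$\left(t{\left(23,-15 \right)} + \frac{-2 - 758}{z{\left(17,9 \right)} - 105}\right)^{2} = \left(23 + \frac{-2 - 758}{\frac{9 + 17}{-23 + 17} - 105}\right)^{2} = \left(23 - \frac{760}{\frac{1}{-6} \cdot 26 - 105}\right)^{2} = \left(23 - \frac{760}{\left(- \frac{1}{6}\right) 26 - 105}\right)^{2} = \left(23 - \frac{760}{- \frac{13}{3} - 105}\right)^{2} = \left(23 - \frac{760}{- \frac{328}{3}}\right)^{2} = \left(23 - - \frac{285}{41}\right)^{2} = \left(23 + \frac{285}{41}\right)^{2} = \left(\frac{1228}{41}\right)^{2} = \frac{1507984}{1681}$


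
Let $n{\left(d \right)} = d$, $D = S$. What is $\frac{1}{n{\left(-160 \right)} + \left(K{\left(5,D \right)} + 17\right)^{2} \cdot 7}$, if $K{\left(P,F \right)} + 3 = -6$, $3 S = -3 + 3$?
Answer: $\frac{1}{288} \approx 0.0034722$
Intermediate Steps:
$S = 0$ ($S = \frac{-3 + 3}{3} = \frac{1}{3} \cdot 0 = 0$)
$D = 0$
$K{\left(P,F \right)} = -9$ ($K{\left(P,F \right)} = -3 - 6 = -9$)
$\frac{1}{n{\left(-160 \right)} + \left(K{\left(5,D \right)} + 17\right)^{2} \cdot 7} = \frac{1}{-160 + \left(-9 + 17\right)^{2} \cdot 7} = \frac{1}{-160 + 8^{2} \cdot 7} = \frac{1}{-160 + 64 \cdot 7} = \frac{1}{-160 + 448} = \frac{1}{288}$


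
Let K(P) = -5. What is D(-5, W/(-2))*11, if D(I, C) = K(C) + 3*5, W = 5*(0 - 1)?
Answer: 110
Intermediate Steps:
W = -5 (W = 5*(-1) = -5)
D(I, C) = 10 (D(I, C) = -5 + 3*5 = -5 + 15 = 10)
D(-5, W/(-2))*11 = 10*11 = 110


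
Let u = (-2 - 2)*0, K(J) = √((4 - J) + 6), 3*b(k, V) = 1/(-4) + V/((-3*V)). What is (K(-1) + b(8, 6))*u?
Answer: 0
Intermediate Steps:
b(k, V) = -7/36 (b(k, V) = (1/(-4) + V/((-3*V)))/3 = (1*(-¼) + V*(-1/(3*V)))/3 = (-¼ - ⅓)/3 = (⅓)*(-7/12) = -7/36)
K(J) = √(10 - J)
u = 0 (u = -4*0 = 0)
(K(-1) + b(8, 6))*u = (√(10 - 1*(-1)) - 7/36)*0 = (√(10 + 1) - 7/36)*0 = (√11 - 7/36)*0 = (-7/36 + √11)*0 = 0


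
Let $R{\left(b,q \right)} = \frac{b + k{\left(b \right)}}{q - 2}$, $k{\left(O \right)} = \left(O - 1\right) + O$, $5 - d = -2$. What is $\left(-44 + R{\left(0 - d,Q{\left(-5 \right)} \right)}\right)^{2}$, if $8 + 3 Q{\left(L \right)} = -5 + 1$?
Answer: $\frac{14641}{9} \approx 1626.8$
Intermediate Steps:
$d = 7$ ($d = 5 - -2 = 5 + 2 = 7$)
$k{\left(O \right)} = -1 + 2 O$ ($k{\left(O \right)} = \left(-1 + O\right) + O = -1 + 2 O$)
$Q{\left(L \right)} = -4$ ($Q{\left(L \right)} = - \frac{8}{3} + \frac{-5 + 1}{3} = - \frac{8}{3} + \frac{1}{3} \left(-4\right) = - \frac{8}{3} - \frac{4}{3} = -4$)
$R{\left(b,q \right)} = \frac{-1 + 3 b}{-2 + q}$ ($R{\left(b,q \right)} = \frac{b + \left(-1 + 2 b\right)}{q - 2} = \frac{-1 + 3 b}{-2 + q}$)
$\left(-44 + R{\left(0 - d,Q{\left(-5 \right)} \right)}\right)^{2} = \left(-44 + \frac{-1 + 3 \left(0 - 7\right)}{-2 - 4}\right)^{2} = \left(-44 + \frac{-1 + 3 \left(0 - 7\right)}{-6}\right)^{2} = \left(-44 - \frac{-1 + 3 \left(-7\right)}{6}\right)^{2} = \left(-44 - \frac{-1 - 21}{6}\right)^{2} = \left(-44 - - \frac{11}{3}\right)^{2} = \left(-44 + \frac{11}{3}\right)^{2} = \left(- \frac{121}{3}\right)^{2} = \frac{14641}{9}$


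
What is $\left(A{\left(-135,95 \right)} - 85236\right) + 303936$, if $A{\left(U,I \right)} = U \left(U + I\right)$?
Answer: $224100$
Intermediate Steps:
$A{\left(U,I \right)} = U \left(I + U\right)$
$\left(A{\left(-135,95 \right)} - 85236\right) + 303936 = \left(- 135 \left(95 - 135\right) - 85236\right) + 303936 = \left(\left(-135\right) \left(-40\right) - 85236\right) + 303936 = \left(5400 - 85236\right) + 303936 = -79836 + 303936 = 224100$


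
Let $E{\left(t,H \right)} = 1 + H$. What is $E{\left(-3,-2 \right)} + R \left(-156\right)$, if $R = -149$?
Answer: $23243$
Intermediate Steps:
$E{\left(-3,-2 \right)} + R \left(-156\right) = \left(1 - 2\right) - -23244 = -1 + 23244 = 23243$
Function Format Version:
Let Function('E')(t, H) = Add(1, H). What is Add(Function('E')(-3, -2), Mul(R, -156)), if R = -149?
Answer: 23243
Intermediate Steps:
Add(Function('E')(-3, -2), Mul(R, -156)) = Add(Add(1, -2), Mul(-149, -156)) = Add(-1, 23244) = 23243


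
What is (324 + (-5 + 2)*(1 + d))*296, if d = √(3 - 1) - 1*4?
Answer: 98568 - 888*√2 ≈ 97312.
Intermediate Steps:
d = -4 + √2 (d = √2 - 4 = -4 + √2 ≈ -2.5858)
(324 + (-5 + 2)*(1 + d))*296 = (324 + (-5 + 2)*(1 + (-4 + √2)))*296 = (324 - 3*(-3 + √2))*296 = (324 + (9 - 3*√2))*296 = (333 - 3*√2)*296 = 98568 - 888*√2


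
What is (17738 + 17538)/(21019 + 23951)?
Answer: 17638/22485 ≈ 0.78443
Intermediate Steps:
(17738 + 17538)/(21019 + 23951) = 35276/44970 = 35276*(1/44970) = 17638/22485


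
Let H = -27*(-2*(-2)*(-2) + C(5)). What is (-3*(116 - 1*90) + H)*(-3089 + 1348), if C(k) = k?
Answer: -5223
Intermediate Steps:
H = 81 (H = -27*(-2*(-2)*(-2) + 5) = -27*(4*(-2) + 5) = -27*(-8 + 5) = -27*(-3) = 81)
(-3*(116 - 1*90) + H)*(-3089 + 1348) = (-3*(116 - 1*90) + 81)*(-3089 + 1348) = (-3*(116 - 90) + 81)*(-1741) = (-3*26 + 81)*(-1741) = (-78 + 81)*(-1741) = 3*(-1741) = -5223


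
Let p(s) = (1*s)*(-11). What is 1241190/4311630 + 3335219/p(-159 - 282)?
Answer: 17760804086/25821873 ≈ 687.82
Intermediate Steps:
p(s) = -11*s (p(s) = s*(-11) = -11*s)
1241190/4311630 + 3335219/p(-159 - 282) = 1241190/4311630 + 3335219/((-11*(-159 - 282))) = 1241190*(1/4311630) + 3335219/((-11*(-441))) = 4597/15969 + 3335219/4851 = 17760804086/25821873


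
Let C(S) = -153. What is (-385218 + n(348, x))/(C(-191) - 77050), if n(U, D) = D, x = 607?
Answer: 384611/77203 ≈ 4.9818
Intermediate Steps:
(-385218 + n(348, x))/(C(-191) - 77050) = (-385218 + 607)/(-153 - 77050) = -384611/(-77203) = -384611*(-1/77203) = 384611/77203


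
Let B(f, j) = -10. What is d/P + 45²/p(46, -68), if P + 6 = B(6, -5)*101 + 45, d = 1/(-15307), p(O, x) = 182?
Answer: 30097771607/2705083654 ≈ 11.126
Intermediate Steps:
d = -1/15307 ≈ -6.5330e-5
P = -971 (P = -6 + (-10*101 + 45) = -6 + (-1010 + 45) = -6 - 965 = -971)
d/P + 45²/p(46, -68) = -1/15307/(-971) + 45²/182 = -1/15307*(-1/971) + 2025*(1/182) = 1/14863097 + 2025/182 = 30097771607/2705083654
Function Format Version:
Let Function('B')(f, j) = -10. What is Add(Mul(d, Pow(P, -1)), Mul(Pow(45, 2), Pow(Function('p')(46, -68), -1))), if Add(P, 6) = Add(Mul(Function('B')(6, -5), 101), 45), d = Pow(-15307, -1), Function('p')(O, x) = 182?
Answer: Rational(30097771607, 2705083654) ≈ 11.126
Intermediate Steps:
d = Rational(-1, 15307) ≈ -6.5330e-5
P = -971 (P = Add(-6, Add(Mul(-10, 101), 45)) = Add(-6, Add(-1010, 45)) = Add(-6, -965) = -971)
Add(Mul(d, Pow(P, -1)), Mul(Pow(45, 2), Pow(Function('p')(46, -68), -1))) = Add(Mul(Rational(-1, 15307), Pow(-971, -1)), Mul(Pow(45, 2), Pow(182, -1))) = Add(Mul(Rational(-1, 15307), Rational(-1, 971)), Mul(2025, Rational(1, 182))) = Add(Rational(1, 14863097), Rational(2025, 182)) = Rational(30097771607, 2705083654)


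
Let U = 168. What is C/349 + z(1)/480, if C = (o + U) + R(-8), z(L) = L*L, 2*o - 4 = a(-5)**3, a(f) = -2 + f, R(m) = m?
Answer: -4211/167520 ≈ -0.025137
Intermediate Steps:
o = -339/2 (o = 2 + (-2 - 5)**3/2 = 2 + (1/2)*(-7)**3 = 2 + (1/2)*(-343) = 2 - 343/2 = -339/2 ≈ -169.50)
z(L) = L**2
C = -19/2 (C = (-339/2 + 168) - 8 = -3/2 - 8 = -19/2 ≈ -9.5000)
C/349 + z(1)/480 = -19/2/349 + 1**2/480 = -19/2*1/349 + 1*(1/480) = -19/698 + 1/480 = -4211/167520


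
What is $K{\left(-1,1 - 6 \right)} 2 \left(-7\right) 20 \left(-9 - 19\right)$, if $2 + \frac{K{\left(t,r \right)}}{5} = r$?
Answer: $-274400$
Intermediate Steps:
$K{\left(t,r \right)} = -10 + 5 r$
$K{\left(-1,1 - 6 \right)} 2 \left(-7\right) 20 \left(-9 - 19\right) = \left(-10 + 5 \left(1 - 6\right)\right) 2 \left(-7\right) 20 \left(-9 - 19\right) = \left(-10 + 5 \left(1 - 6\right)\right) 2 \left(-7\right) 20 \left(-28\right) = \left(-10 + 5 \left(-5\right)\right) 2 \left(-7\right) \left(-560\right) = \left(-10 - 25\right) 2 \left(-7\right) \left(-560\right) = \left(-35\right) 2 \left(-7\right) \left(-560\right) = \left(-70\right) \left(-7\right) \left(-560\right) = 490 \left(-560\right) = -274400$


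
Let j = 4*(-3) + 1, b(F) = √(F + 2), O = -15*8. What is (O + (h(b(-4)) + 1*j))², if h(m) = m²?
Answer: 17689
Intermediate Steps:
O = -120
b(F) = √(2 + F)
j = -11 (j = -12 + 1 = -11)
(O + (h(b(-4)) + 1*j))² = (-120 + ((√(2 - 4))² + 1*(-11)))² = (-120 + ((√(-2))² - 11))² = (-120 + ((I*√2)² - 11))² = (-120 + (-2 - 11))² = (-120 - 13)² = (-133)² = 17689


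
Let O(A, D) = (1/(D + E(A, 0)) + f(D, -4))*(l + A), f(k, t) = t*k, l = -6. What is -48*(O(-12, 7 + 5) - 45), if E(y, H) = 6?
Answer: -39264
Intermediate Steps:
f(k, t) = k*t
O(A, D) = (-6 + A)*(1/(6 + D) - 4*D) (O(A, D) = (1/(D + 6) + D*(-4))*(-6 + A) = (1/(6 + D) - 4*D)*(-6 + A) = (-6 + A)*(1/(6 + D) - 4*D))
-48*(O(-12, 7 + 5) - 45) = -48*((-6 - 12 + 24*(7 + 5)² + 144*(7 + 5) - 24*(-12)*(7 + 5) - 4*(-12)*(7 + 5)²)/(6 + (7 + 5)) - 45) = -48*((-6 - 12 + 24*12² + 144*12 - 24*(-12)*12 - 4*(-12)*12²)/(6 + 12) - 45) = -48*((-6 - 12 + 24*144 + 1728 + 3456 - 4*(-12)*144)/18 - 45) = -48*((-6 - 12 + 3456 + 1728 + 3456 + 6912)/18 - 45) = -48*((1/18)*15534 - 45) = -48*(863 - 45) = -48*818 = -39264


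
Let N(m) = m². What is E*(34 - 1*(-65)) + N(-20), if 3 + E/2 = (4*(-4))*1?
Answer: -3362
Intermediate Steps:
E = -38 (E = -6 + 2*((4*(-4))*1) = -6 + 2*(-16*1) = -6 + 2*(-16) = -6 - 32 = -38)
E*(34 - 1*(-65)) + N(-20) = -38*(34 - 1*(-65)) + (-20)² = -38*(34 + 65) + 400 = -38*99 + 400 = -3762 + 400 = -3362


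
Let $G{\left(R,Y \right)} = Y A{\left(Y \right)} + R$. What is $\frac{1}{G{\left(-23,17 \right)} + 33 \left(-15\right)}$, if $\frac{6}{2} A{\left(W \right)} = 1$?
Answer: $- \frac{3}{1537} \approx -0.0019519$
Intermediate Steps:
$A{\left(W \right)} = \frac{1}{3}$ ($A{\left(W \right)} = \frac{1}{3} \cdot 1 = \frac{1}{3}$)
$G{\left(R,Y \right)} = R + \frac{Y}{3}$ ($G{\left(R,Y \right)} = Y \frac{1}{3} + R = \frac{Y}{3} + R = R + \frac{Y}{3}$)
$\frac{1}{G{\left(-23,17 \right)} + 33 \left(-15\right)} = \frac{1}{\left(-23 + \frac{1}{3} \cdot 17\right) + 33 \left(-15\right)} = \frac{1}{\left(-23 + \frac{17}{3}\right) - 495} = \frac{1}{- \frac{52}{3} - 495} = \frac{1}{- \frac{1537}{3}} = - \frac{3}{1537}$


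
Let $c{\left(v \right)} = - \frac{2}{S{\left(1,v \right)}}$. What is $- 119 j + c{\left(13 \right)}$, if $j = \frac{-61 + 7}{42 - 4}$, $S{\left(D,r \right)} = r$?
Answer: $\frac{41731}{247} \approx 168.95$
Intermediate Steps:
$j = - \frac{27}{19}$ ($j = - \frac{54}{38} = \left(-54\right) \frac{1}{38} = - \frac{27}{19} \approx -1.4211$)
$c{\left(v \right)} = - \frac{2}{v}$
$- 119 j + c{\left(13 \right)} = \left(-119\right) \left(- \frac{27}{19}\right) - \frac{2}{13} = \frac{3213}{19} - \frac{2}{13} = \frac{41731}{247}$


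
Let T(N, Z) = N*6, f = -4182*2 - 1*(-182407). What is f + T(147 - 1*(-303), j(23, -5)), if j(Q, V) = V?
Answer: 176743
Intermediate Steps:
f = 174043 (f = -8364 + 182407 = 174043)
T(N, Z) = 6*N
f + T(147 - 1*(-303), j(23, -5)) = 174043 + 6*(147 - 1*(-303)) = 174043 + 6*(147 + 303) = 174043 + 6*450 = 174043 + 2700 = 176743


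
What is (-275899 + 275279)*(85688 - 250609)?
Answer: 102251020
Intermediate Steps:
(-275899 + 275279)*(85688 - 250609) = -620*(-164921) = 102251020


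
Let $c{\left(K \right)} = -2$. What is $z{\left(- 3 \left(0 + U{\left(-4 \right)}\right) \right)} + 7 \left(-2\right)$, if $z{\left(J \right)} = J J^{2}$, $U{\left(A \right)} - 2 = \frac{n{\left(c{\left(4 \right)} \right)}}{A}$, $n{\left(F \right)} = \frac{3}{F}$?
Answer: $- \frac{192361}{512} \approx -375.71$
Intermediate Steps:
$U{\left(A \right)} = 2 - \frac{3}{2 A}$ ($U{\left(A \right)} = 2 + \frac{3 \frac{1}{-2}}{A} = 2 + \frac{3 \left(- \frac{1}{2}\right)}{A} = 2 - \frac{3}{2 A}$)
$z{\left(J \right)} = J^{3}$
$z{\left(- 3 \left(0 + U{\left(-4 \right)}\right) \right)} + 7 \left(-2\right) = \left(- 3 \left(0 + \left(2 - \frac{3}{2 \left(-4\right)}\right)\right)\right)^{3} + 7 \left(-2\right) = \left(- 3 \left(0 + \left(2 - - \frac{3}{8}\right)\right)\right)^{3} - 14 = \left(- 3 \left(0 + \left(2 + \frac{3}{8}\right)\right)\right)^{3} - 14 = \left(- 3 \left(0 + \frac{19}{8}\right)\right)^{3} - 14 = \left(\left(-3\right) \frac{19}{8}\right)^{3} - 14 = \left(- \frac{57}{8}\right)^{3} - 14 = - \frac{185193}{512} - 14 = - \frac{192361}{512}$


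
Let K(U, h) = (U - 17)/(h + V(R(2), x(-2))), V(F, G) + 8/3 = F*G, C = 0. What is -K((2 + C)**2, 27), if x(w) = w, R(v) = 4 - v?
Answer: 39/61 ≈ 0.63934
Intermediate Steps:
V(F, G) = -8/3 + F*G
K(U, h) = (-17 + U)/(-20/3 + h) (K(U, h) = (U - 17)/(h + (-8/3 + (4 - 1*2)*(-2))) = (-17 + U)/(h + (-8/3 + (4 - 2)*(-2))) = (-17 + U)/(h + (-8/3 + 2*(-2))) = (-17 + U)/(h + (-8/3 - 4)) = (-17 + U)/(h - 20/3) = (-17 + U)/(-20/3 + h))
-K((2 + C)**2, 27) = -3*(-17 + (2 + 0)**2)/(-20 + 3*27) = -3*(-17 + 2**2)/(-20 + 81) = -3*(-17 + 4)/61 = -3*(-13)/61 = -1*(-39/61) = 39/61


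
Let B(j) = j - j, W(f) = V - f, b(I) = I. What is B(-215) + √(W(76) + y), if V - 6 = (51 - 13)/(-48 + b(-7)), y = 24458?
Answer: √73771610/55 ≈ 156.16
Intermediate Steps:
V = 292/55 (V = 6 + (51 - 13)/(-48 - 7) = 6 + 38/(-55) = 6 + 38*(-1/55) = 6 - 38/55 = 292/55 ≈ 5.3091)
W(f) = 292/55 - f
B(j) = 0
B(-215) + √(W(76) + y) = 0 + √((292/55 - 1*76) + 24458) = 0 + √((292/55 - 76) + 24458) = 0 + √(-3888/55 + 24458) = 0 + √(1341302/55) = 0 + √73771610/55 = √73771610/55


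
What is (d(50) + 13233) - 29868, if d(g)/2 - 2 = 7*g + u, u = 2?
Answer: -15927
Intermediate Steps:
d(g) = 8 + 14*g (d(g) = 4 + 2*(7*g + 2) = 4 + 2*(2 + 7*g) = 4 + (4 + 14*g) = 8 + 14*g)
(d(50) + 13233) - 29868 = ((8 + 14*50) + 13233) - 29868 = ((8 + 700) + 13233) - 29868 = (708 + 13233) - 29868 = 13941 - 29868 = -15927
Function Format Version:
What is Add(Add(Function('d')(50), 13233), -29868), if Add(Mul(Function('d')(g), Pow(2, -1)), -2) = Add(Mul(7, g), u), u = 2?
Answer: -15927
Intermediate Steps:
Function('d')(g) = Add(8, Mul(14, g)) (Function('d')(g) = Add(4, Mul(2, Add(Mul(7, g), 2))) = Add(4, Mul(2, Add(2, Mul(7, g)))) = Add(4, Add(4, Mul(14, g))) = Add(8, Mul(14, g)))
Add(Add(Function('d')(50), 13233), -29868) = Add(Add(Add(8, Mul(14, 50)), 13233), -29868) = Add(Add(Add(8, 700), 13233), -29868) = Add(Add(708, 13233), -29868) = Add(13941, -29868) = -15927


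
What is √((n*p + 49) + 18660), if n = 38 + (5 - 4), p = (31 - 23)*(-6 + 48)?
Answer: √31813 ≈ 178.36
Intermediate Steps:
p = 336 (p = 8*42 = 336)
n = 39 (n = 38 + 1 = 39)
√((n*p + 49) + 18660) = √((39*336 + 49) + 18660) = √((13104 + 49) + 18660) = √(13153 + 18660) = √31813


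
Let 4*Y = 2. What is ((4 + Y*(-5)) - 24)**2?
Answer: 2025/4 ≈ 506.25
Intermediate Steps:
Y = 1/2 (Y = (1/4)*2 = 1/2 ≈ 0.50000)
((4 + Y*(-5)) - 24)**2 = ((4 + (1/2)*(-5)) - 24)**2 = ((4 - 5/2) - 24)**2 = (3/2 - 24)**2 = (-45/2)**2 = 2025/4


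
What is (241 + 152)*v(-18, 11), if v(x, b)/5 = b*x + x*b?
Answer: -778140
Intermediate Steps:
v(x, b) = 10*b*x (v(x, b) = 5*(b*x + x*b) = 5*(b*x + b*x) = 5*(2*b*x) = 10*b*x)
(241 + 152)*v(-18, 11) = (241 + 152)*(10*11*(-18)) = 393*(-1980) = -778140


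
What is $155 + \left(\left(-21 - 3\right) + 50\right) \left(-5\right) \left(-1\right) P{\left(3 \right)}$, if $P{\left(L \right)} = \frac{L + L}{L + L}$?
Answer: $285$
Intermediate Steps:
$P{\left(L \right)} = 1$ ($P{\left(L \right)} = \frac{2 L}{2 L} = 2 L \frac{1}{2 L} = 1$)
$155 + \left(\left(-21 - 3\right) + 50\right) \left(-5\right) \left(-1\right) P{\left(3 \right)} = 155 + \left(\left(-21 - 3\right) + 50\right) \left(-5\right) \left(-1\right) 1 = 155 + \left(-24 + 50\right) 5 \cdot 1 = 155 + 26 \cdot 5 = 155 + 130 = 285$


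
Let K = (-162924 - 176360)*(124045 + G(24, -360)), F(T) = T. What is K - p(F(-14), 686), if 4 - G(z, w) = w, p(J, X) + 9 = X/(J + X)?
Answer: -2026079191105/48 ≈ -4.2210e+10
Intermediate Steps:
p(J, X) = -9 + X/(J + X)
G(z, w) = 4 - w
K = -42209983156 (K = (-162924 - 176360)*(124045 + (4 - 1*(-360))) = -339284*(124045 + (4 + 360)) = -339284*(124045 + 364) = -339284*124409 = -42209983156)
K - p(F(-14), 686) = -42209983156 - (-9*(-14) - 8*686)/(-14 + 686) = -42209983156 - (126 - 5488)/672 = -42209983156 - (-5362)/672 = -42209983156 - 1*(-383/48) = -42209983156 + 383/48 = -2026079191105/48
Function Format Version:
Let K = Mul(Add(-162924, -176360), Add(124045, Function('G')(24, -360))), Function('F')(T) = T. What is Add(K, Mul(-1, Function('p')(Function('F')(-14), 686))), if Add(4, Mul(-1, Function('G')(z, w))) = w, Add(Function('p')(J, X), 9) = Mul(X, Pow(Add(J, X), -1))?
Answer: Rational(-2026079191105, 48) ≈ -4.2210e+10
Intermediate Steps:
Function('p')(J, X) = Add(-9, Mul(X, Pow(Add(J, X), -1)))
Function('G')(z, w) = Add(4, Mul(-1, w))
K = -42209983156 (K = Mul(Add(-162924, -176360), Add(124045, Add(4, Mul(-1, -360)))) = Mul(-339284, Add(124045, Add(4, 360))) = Mul(-339284, Add(124045, 364)) = Mul(-339284, 124409) = -42209983156)
Add(K, Mul(-1, Function('p')(Function('F')(-14), 686))) = Add(-42209983156, Mul(-1, Mul(Pow(Add(-14, 686), -1), Add(Mul(-9, -14), Mul(-8, 686))))) = Add(-42209983156, Mul(-1, Mul(Pow(672, -1), Add(126, -5488)))) = Add(-42209983156, Mul(-1, Mul(Rational(1, 672), -5362))) = Add(-42209983156, Mul(-1, Rational(-383, 48))) = Add(-42209983156, Rational(383, 48)) = Rational(-2026079191105, 48)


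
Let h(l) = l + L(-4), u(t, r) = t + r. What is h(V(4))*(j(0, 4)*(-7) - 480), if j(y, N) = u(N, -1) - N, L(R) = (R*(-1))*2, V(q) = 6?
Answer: -6622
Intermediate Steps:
L(R) = -2*R (L(R) = -R*2 = -2*R)
u(t, r) = r + t
h(l) = 8 + l (h(l) = l - 2*(-4) = l + 8 = 8 + l)
j(y, N) = -1 (j(y, N) = (-1 + N) - N = -1)
h(V(4))*(j(0, 4)*(-7) - 480) = (8 + 6)*(-1*(-7) - 480) = 14*(7 - 480) = 14*(-473) = -6622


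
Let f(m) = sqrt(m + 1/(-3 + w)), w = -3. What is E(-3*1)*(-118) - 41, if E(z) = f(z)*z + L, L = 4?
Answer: -513 + 59*I*sqrt(114) ≈ -513.0 + 629.95*I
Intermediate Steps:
f(m) = sqrt(-1/6 + m) (f(m) = sqrt(m + 1/(-3 - 3)) = sqrt(m + 1/(-6)) = sqrt(m - 1/6) = sqrt(-1/6 + m))
E(z) = 4 + z*sqrt(-6 + 36*z)/6 (E(z) = (sqrt(-6 + 36*z)/6)*z + 4 = z*sqrt(-6 + 36*z)/6 + 4 = 4 + z*sqrt(-6 + 36*z)/6)
E(-3*1)*(-118) - 41 = (4 + (-3*1)*sqrt(-6 + 36*(-3*1))/6)*(-118) - 41 = (4 + (1/6)*(-3)*sqrt(-6 + 36*(-3)))*(-118) - 41 = (4 + (1/6)*(-3)*sqrt(-6 - 108))*(-118) - 41 = (4 + (1/6)*(-3)*sqrt(-114))*(-118) - 41 = (4 + (1/6)*(-3)*(I*sqrt(114)))*(-118) - 41 = (4 - I*sqrt(114)/2)*(-118) - 41 = (-472 + 59*I*sqrt(114)) - 41 = -513 + 59*I*sqrt(114)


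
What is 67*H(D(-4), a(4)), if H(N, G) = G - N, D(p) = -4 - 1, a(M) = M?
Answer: 603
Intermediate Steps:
D(p) = -5
67*H(D(-4), a(4)) = 67*(4 - 1*(-5)) = 67*(4 + 5) = 67*9 = 603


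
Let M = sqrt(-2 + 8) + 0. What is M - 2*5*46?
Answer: -460 + sqrt(6) ≈ -457.55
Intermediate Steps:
M = sqrt(6) (M = sqrt(6) + 0 = sqrt(6) ≈ 2.4495)
M - 2*5*46 = sqrt(6) - 2*5*46 = sqrt(6) - 10*46 = sqrt(6) - 460 = -460 + sqrt(6)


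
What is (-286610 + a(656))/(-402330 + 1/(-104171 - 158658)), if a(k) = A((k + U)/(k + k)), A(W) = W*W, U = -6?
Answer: 32416933390402715/45505446356697856 ≈ 0.71237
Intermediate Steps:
A(W) = W²
a(k) = (-6 + k)²/(4*k²) (a(k) = ((k - 6)/(k + k))² = ((-6 + k)/((2*k)))² = ((-6 + k)*(1/(2*k)))² = ((-6 + k)/(2*k))² = (-6 + k)²/(4*k²))
(-286610 + a(656))/(-402330 + 1/(-104171 - 158658)) = (-286610 + (¼)*(-6 + 656)²/656²)/(-402330 + 1/(-104171 - 158658)) = (-286610 + (¼)*(1/430336)*650²)/(-402330 + 1/(-262829)) = (-286610 + (¼)*(1/430336)*422500)/(-402330 - 1/262829) = (-286610 + 105625/430336)/(-105743991571/262829) = -123338495335/430336*(-262829/105743991571) = 32416933390402715/45505446356697856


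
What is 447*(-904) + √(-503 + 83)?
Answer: -404088 + 2*I*√105 ≈ -4.0409e+5 + 20.494*I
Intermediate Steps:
447*(-904) + √(-503 + 83) = -404088 + √(-420) = -404088 + 2*I*√105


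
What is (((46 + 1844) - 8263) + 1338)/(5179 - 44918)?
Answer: 5035/39739 ≈ 0.12670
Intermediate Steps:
(((46 + 1844) - 8263) + 1338)/(5179 - 44918) = ((1890 - 8263) + 1338)/(-39739) = (-6373 + 1338)*(-1/39739) = -5035*(-1/39739) = 5035/39739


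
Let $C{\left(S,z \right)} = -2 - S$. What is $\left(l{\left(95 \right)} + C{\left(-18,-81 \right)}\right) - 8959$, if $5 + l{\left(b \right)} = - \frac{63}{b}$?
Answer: $- \frac{850123}{95} \approx -8948.7$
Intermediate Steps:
$l{\left(b \right)} = -5 - \frac{63}{b}$
$\left(l{\left(95 \right)} + C{\left(-18,-81 \right)}\right) - 8959 = \left(\left(-5 - \frac{63}{95}\right) - -16\right) - 8959 = \left(\left(-5 - \frac{63}{95}\right) + \left(-2 + 18\right)\right) - 8959 = \left(\left(-5 - \frac{63}{95}\right) + 16\right) - 8959 = \left(- \frac{538}{95} + 16\right) - 8959 = \frac{982}{95} - 8959 = - \frac{850123}{95}$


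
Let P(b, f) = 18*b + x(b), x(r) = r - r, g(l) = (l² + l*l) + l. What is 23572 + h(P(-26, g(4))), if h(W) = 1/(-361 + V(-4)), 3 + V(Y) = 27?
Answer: 7943763/337 ≈ 23572.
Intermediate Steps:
g(l) = l + 2*l² (g(l) = (l² + l²) + l = 2*l² + l = l + 2*l²)
V(Y) = 24 (V(Y) = -3 + 27 = 24)
x(r) = 0
P(b, f) = 18*b (P(b, f) = 18*b + 0 = 18*b)
h(W) = -1/337 (h(W) = 1/(-361 + 24) = 1/(-337) = -1/337)
23572 + h(P(-26, g(4))) = 23572 - 1/337 = 7943763/337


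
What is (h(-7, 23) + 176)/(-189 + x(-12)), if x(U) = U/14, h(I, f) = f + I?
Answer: -448/443 ≈ -1.0113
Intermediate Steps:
h(I, f) = I + f
x(U) = U/14 (x(U) = U*(1/14) = U/14)
(h(-7, 23) + 176)/(-189 + x(-12)) = ((-7 + 23) + 176)/(-189 + (1/14)*(-12)) = (16 + 176)/(-189 - 6/7) = 192/(-1329/7) = 192*(-7/1329) = -448/443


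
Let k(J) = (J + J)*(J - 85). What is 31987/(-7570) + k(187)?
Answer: 288748373/7570 ≈ 38144.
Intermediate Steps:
k(J) = 2*J*(-85 + J) (k(J) = (2*J)*(-85 + J) = 2*J*(-85 + J))
31987/(-7570) + k(187) = 31987/(-7570) + 2*187*(-85 + 187) = 31987*(-1/7570) + 2*187*102 = -31987/7570 + 38148 = 288748373/7570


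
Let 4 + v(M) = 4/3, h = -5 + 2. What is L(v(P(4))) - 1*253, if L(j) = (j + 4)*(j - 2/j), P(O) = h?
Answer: -2300/9 ≈ -255.56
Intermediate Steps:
h = -3
P(O) = -3
v(M) = -8/3 (v(M) = -4 + 4/3 = -8/3)
L(j) = (4 + j)*(j - 2/j)
L(v(P(4))) - 1*253 = (-2 + (-8/3)**2 - 8/(-8/3) + 4*(-8/3)) - 1*253 = (-2 + 64/9 - 8*(-3/8) - 32/3) - 253 = (-2 + 64/9 + 3 - 32/3) - 253 = -23/9 - 253 = -2300/9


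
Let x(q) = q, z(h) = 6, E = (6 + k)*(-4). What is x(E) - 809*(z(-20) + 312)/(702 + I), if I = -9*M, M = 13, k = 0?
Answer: -90434/195 ≈ -463.76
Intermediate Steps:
E = -24 (E = (6 + 0)*(-4) = 6*(-4) = -24)
I = -117 (I = -9*13 = -117)
x(E) - 809*(z(-20) + 312)/(702 + I) = -24 - 809*(6 + 312)/(702 - 117) = -24 - 257262/585 = -24 - 809*106/195 = -24 - 85754/195 = -90434/195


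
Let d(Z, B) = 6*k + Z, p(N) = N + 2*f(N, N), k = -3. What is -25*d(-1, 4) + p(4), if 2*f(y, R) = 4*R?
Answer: 495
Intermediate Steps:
f(y, R) = 2*R (f(y, R) = (4*R)/2 = 2*R)
p(N) = 5*N (p(N) = N + 2*(2*N) = N + 4*N = 5*N)
d(Z, B) = -18 + Z (d(Z, B) = 6*(-3) + Z = -18 + Z)
-25*d(-1, 4) + p(4) = -25*(-18 - 1) + 5*4 = -25*(-19) + 20 = 475 + 20 = 495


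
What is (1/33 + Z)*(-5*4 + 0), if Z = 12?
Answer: -7940/33 ≈ -240.61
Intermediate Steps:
(1/33 + Z)*(-5*4 + 0) = (1/33 + 12)*(-5*4 + 0) = (1/33 + 12)*(-20 + 0) = (397/33)*(-20) = -7940/33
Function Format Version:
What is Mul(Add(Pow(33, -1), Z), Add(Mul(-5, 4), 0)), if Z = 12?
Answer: Rational(-7940, 33) ≈ -240.61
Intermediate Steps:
Mul(Add(Pow(33, -1), Z), Add(Mul(-5, 4), 0)) = Mul(Add(Pow(33, -1), 12), Add(Mul(-5, 4), 0)) = Mul(Add(Rational(1, 33), 12), Add(-20, 0)) = Mul(Rational(397, 33), -20) = Rational(-7940, 33)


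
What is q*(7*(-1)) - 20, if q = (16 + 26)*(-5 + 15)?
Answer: -2960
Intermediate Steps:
q = 420 (q = 42*10 = 420)
q*(7*(-1)) - 20 = 420*(7*(-1)) - 20 = 420*(-7) - 20 = -2940 - 20 = -2960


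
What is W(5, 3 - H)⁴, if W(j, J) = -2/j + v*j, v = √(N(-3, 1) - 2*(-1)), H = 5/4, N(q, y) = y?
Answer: 3560641/625 - 15032*√3/25 ≈ 4655.6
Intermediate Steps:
H = 5/4 (H = 5*(¼) = 5/4 ≈ 1.2500)
v = √3 (v = √(1 - 2*(-1)) = √(1 + 2) = √3 ≈ 1.7320)
W(j, J) = -2/j + j*√3 (W(j, J) = -2/j + √3*j = -2/j + j*√3)
W(5, 3 - H)⁴ = (-2/5 + 5*√3)⁴ = (-2*⅕ + 5*√3)⁴ = (-⅖ + 5*√3)⁴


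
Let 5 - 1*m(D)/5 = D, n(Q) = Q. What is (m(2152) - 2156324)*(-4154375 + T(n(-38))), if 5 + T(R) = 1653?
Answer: 8999204419893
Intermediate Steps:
m(D) = 25 - 5*D
T(R) = 1648 (T(R) = -5 + 1653 = 1648)
(m(2152) - 2156324)*(-4154375 + T(n(-38))) = ((25 - 5*2152) - 2156324)*(-4154375 + 1648) = ((25 - 10760) - 2156324)*(-4152727) = (-10735 - 2156324)*(-4152727) = -2167059*(-4152727) = 8999204419893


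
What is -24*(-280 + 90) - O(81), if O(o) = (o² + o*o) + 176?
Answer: -8738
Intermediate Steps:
O(o) = 176 + 2*o² (O(o) = (o² + o²) + 176 = 2*o² + 176 = 176 + 2*o²)
-24*(-280 + 90) - O(81) = -24*(-280 + 90) - (176 + 2*81²) = -24*(-190) - (176 + 2*6561) = 4560 - (176 + 13122) = 4560 - 1*13298 = 4560 - 13298 = -8738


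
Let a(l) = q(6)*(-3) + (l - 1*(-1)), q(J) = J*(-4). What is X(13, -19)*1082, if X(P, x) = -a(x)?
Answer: -58428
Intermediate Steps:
q(J) = -4*J
a(l) = 73 + l (a(l) = -4*6*(-3) + (l - 1*(-1)) = -24*(-3) + (l + 1) = 72 + (1 + l) = 73 + l)
X(P, x) = -73 - x (X(P, x) = -(73 + x) = -73 - x)
X(13, -19)*1082 = (-73 - 1*(-19))*1082 = (-73 + 19)*1082 = -54*1082 = -58428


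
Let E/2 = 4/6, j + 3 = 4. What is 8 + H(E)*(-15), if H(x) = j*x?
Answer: -12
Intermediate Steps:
j = 1 (j = -3 + 4 = 1)
E = 4/3 (E = 2*(4/6) = 2*(4*(⅙)) = 2*(⅔) = 4/3 ≈ 1.3333)
H(x) = x (H(x) = 1*x = x)
8 + H(E)*(-15) = 8 + (4/3)*(-15) = 8 - 20 = -12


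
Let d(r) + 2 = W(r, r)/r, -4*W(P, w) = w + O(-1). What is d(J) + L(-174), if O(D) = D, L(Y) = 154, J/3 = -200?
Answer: 364199/2400 ≈ 151.75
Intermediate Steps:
J = -600 (J = 3*(-200) = -600)
W(P, w) = 1/4 - w/4 (W(P, w) = -(w - 1)/4 = -(-1 + w)/4 = 1/4 - w/4)
d(r) = -2 + (1/4 - r/4)/r
d(J) + L(-174) = (1/4)*(1 - 9*(-600))/(-600) + 154 = (1/4)*(-1/600)*(1 + 5400) + 154 = (1/4)*(-1/600)*5401 + 154 = -5401/2400 + 154 = 364199/2400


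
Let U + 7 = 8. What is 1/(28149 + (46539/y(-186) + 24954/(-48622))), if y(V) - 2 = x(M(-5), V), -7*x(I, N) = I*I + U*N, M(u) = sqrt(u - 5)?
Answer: 243110/7220315163 ≈ 3.3670e-5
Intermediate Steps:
U = 1 (U = -7 + 8 = 1)
M(u) = sqrt(-5 + u)
x(I, N) = -N/7 - I**2/7 (x(I, N) = -(I*I + 1*N)/7 = -(I**2 + N)/7 = -(N + I**2)/7 = -N/7 - I**2/7)
y(V) = 24/7 - V/7 (y(V) = 2 + (-V/7 - (sqrt(-5 - 5))**2/7) = 2 + (-V/7 - (sqrt(-10))**2/7) = 2 + (-V/7 - (I*sqrt(10))**2/7) = 2 + (-V/7 - 1/7*(-10)) = 2 + (-V/7 + 10/7) = 2 + (10/7 - V/7) = 24/7 - V/7)
1/(28149 + (46539/y(-186) + 24954/(-48622))) = 1/(28149 + (46539/(24/7 - 1/7*(-186)) + 24954/(-48622))) = 1/(28149 + (46539/(24/7 + 186/7) + 24954*(-1/48622))) = 1/(28149 + (46539/30 - 12477/24311)) = 1/(28149 + (46539*(1/30) - 12477/24311)) = 1/(28149 + (15513/10 - 12477/24311)) = 1/(28149 + 377011773/243110) = 1/(7220315163/243110) = 243110/7220315163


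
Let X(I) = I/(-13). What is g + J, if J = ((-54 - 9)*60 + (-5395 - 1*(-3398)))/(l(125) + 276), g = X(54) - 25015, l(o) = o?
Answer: -130499950/5213 ≈ -25034.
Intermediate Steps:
X(I) = -I/13 (X(I) = I*(-1/13) = -I/13)
g = -325249/13 (g = -1/13*54 - 25015 = -54/13 - 25015 = -325249/13 ≈ -25019.)
J = -5777/401 (J = ((-54 - 9)*60 + (-5395 - 1*(-3398)))/(125 + 276) = (-63*60 + (-5395 + 3398))/401 = (-3780 - 1997)*(1/401) = -5777*1/401 = -5777/401 ≈ -14.406)
g + J = -325249/13 - 5777/401 = -130499950/5213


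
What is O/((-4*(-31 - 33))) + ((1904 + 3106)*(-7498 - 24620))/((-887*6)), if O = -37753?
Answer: 6832056769/227072 ≈ 30088.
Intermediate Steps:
O/((-4*(-31 - 33))) + ((1904 + 3106)*(-7498 - 24620))/((-887*6)) = -37753*(-1/(4*(-31 - 33))) + ((1904 + 3106)*(-7498 - 24620))/((-887*6)) = -37753/((-4*(-64))) + (5010*(-32118))/(-5322) = -37753/256 - 160911180*(-1/5322) = -37753*1/256 + 26818530/887 = -37753/256 + 26818530/887 = 6832056769/227072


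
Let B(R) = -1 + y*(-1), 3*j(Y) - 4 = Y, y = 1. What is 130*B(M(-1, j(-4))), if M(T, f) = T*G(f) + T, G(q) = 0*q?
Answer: -260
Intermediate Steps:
G(q) = 0
j(Y) = 4/3 + Y/3
M(T, f) = T (M(T, f) = T*0 + T = 0 + T = T)
B(R) = -2 (B(R) = -1 + 1*(-1) = -1 - 1 = -2)
130*B(M(-1, j(-4))) = 130*(-2) = -260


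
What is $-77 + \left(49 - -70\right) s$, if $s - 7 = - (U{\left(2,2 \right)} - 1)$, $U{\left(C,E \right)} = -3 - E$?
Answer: $1470$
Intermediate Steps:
$s = 13$ ($s = 7 - \left(\left(-3 - 2\right) - 1\right) = 7 - \left(-5 - 1\right) = 7 - -6 = 7 + 6 = 13$)
$-77 + \left(49 - -70\right) s = -77 + \left(49 - -70\right) 13 = -77 + \left(49 + 70\right) 13 = -77 + 119 \cdot 13 = -77 + 1547 = 1470$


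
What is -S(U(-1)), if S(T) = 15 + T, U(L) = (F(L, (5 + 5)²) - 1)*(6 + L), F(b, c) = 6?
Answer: -40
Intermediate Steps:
U(L) = 30 + 5*L (U(L) = (6 - 1)*(6 + L) = 5*(6 + L) = 30 + 5*L)
-S(U(-1)) = -(15 + (30 + 5*(-1))) = -(15 + (30 - 5)) = -(15 + 25) = -1*40 = -40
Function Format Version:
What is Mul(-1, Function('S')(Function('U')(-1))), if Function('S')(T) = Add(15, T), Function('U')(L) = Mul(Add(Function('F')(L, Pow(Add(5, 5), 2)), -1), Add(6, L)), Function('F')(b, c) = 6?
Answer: -40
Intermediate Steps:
Function('U')(L) = Add(30, Mul(5, L)) (Function('U')(L) = Mul(Add(6, -1), Add(6, L)) = Mul(5, Add(6, L)) = Add(30, Mul(5, L)))
Mul(-1, Function('S')(Function('U')(-1))) = Mul(-1, Add(15, Add(30, Mul(5, -1)))) = Mul(-1, Add(15, Add(30, -5))) = Mul(-1, Add(15, 25)) = Mul(-1, 40) = -40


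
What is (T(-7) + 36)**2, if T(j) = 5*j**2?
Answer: 78961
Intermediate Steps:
(T(-7) + 36)**2 = (5*(-7)**2 + 36)**2 = (5*49 + 36)**2 = (245 + 36)**2 = 281**2 = 78961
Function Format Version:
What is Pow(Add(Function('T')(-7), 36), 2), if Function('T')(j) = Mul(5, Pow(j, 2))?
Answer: 78961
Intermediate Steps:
Pow(Add(Function('T')(-7), 36), 2) = Pow(Add(Mul(5, Pow(-7, 2)), 36), 2) = Pow(Add(Mul(5, 49), 36), 2) = Pow(Add(245, 36), 2) = Pow(281, 2) = 78961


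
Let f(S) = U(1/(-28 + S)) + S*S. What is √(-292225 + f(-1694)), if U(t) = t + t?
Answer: √1910688899070/861 ≈ 1605.4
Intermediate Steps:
U(t) = 2*t
f(S) = S² + 2/(-28 + S) (f(S) = 2/(-28 + S) + S*S = 2/(-28 + S) + S² = S² + 2/(-28 + S))
√(-292225 + f(-1694)) = √(-292225 + (2 + (-1694)²*(-28 - 1694))/(-28 - 1694)) = √(-292225 + (2 + 2869636*(-1722))/(-1722)) = √(-292225 - (2 - 4941513192)/1722) = √(-292225 - 1/1722*(-4941513190)) = √(-292225 + 2470756595/861) = √(2219150870/861) = √1910688899070/861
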